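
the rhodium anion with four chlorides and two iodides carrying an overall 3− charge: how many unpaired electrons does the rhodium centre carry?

0

Each chloride is −1; each iodide is −1; balancing the −3 overall charge requires Rh(III).
Rh sits in group 9, so the d-electron count is 9 − 3 = 6.
The spin state decides the count: a 4d ion has a large Δₒ and is invariably low-spin.
An octahedral low-spin d⁶ ion is t₂g⁶e_g⁰, giving 0 unpaired electrons.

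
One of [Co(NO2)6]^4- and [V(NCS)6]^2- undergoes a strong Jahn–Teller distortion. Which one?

[Co(NO2)6]^4-

[Co(NO2)6]^4-: Each nitro (N-bound nitrite) is −1; balancing the −4 overall charge requires Co(II). Cobalt is a group-9 element; Co(II) is therefore d⁷. Nitro (N-bound nitrite) is a strong-field ligand (high in the spectrochemical series) for a first-row metal, so the complex is low-spin. The t₂g⁶e_g¹ (low-spin) configuration has an unevenly filled e_g set; the Jahn–Teller theorem predicts a tetragonal distortion (typically axial elongation) to lift the degeneracy.
[V(NCS)6]^2-: Each isothiocyanate is −1; balancing the −2 overall charge requires V(IV). V sits in group 5, so the d-electron count is 5 − 4 = 1. The d¹ configuration leaves the e_g set evenly filled (or empty) — no strong Jahn–Teller driving force.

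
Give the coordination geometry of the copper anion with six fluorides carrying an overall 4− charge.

octahedral

Each fluoride is −1; balancing the −4 overall charge requires Cu(II).
Copper is a group-11 element; Cu(II) is therefore d⁹.
Coordination number: 6.
Six donors around a single metal centre give an octahedral coordination sphere.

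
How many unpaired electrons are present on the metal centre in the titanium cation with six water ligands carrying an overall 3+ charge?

1 unpaired electron

Summing ligand charges against the +3 overall charge gives an oxidation state of +3 for titanium.
Group 4 minus oxidation state 3 gives a d¹ configuration.
In an octahedral field the d¹ configuration is t₂g¹e_g⁰ (only one arrangement possible), giving 1 unpaired electron.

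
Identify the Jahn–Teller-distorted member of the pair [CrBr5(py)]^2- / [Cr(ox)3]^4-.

[CrBr5(py)]^2-: Ligand charges: each bromide is −1; pyridine is neutral. With an overall charge of −2 the chromium centre must be in the +3 oxidation state. Group 6 minus oxidation state 3 gives a d³ configuration. The d³ configuration leaves the e_g set evenly filled (or empty) — no strong Jahn–Teller driving force.
[Cr(ox)3]^4-: Each oxalate is −2; balancing the −4 overall charge requires Cr(II). Cr sits in group 6, so the d-electron count is 6 − 2 = 4. Oxalate is a weak-field ligand for a first-row metal, so the complex is high-spin. The t₂g³e_g¹ (high-spin) configuration has an unevenly filled e_g set; the Jahn–Teller theorem predicts a tetragonal distortion (typically axial elongation) to lift the degeneracy.

[Cr(ox)3]^4-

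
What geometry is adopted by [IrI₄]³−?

square planar

Each iodide is −1; balancing the −3 overall charge requires Ir(I).
Group 9 minus oxidation state 1 gives a d⁸ configuration.
Coordination number: 4.
A 5d d⁸ ion has a large crystal-field splitting; square planar leaves the high-energy d_{x²−y²} orbital empty and maximises CFSE.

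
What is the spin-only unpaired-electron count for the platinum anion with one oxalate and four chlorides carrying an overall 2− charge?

Each oxalate is −2; each chloride is −1; balancing the −2 overall charge requires Pt(IV).
Platinum is a group-10 element; Pt(IV) is therefore d⁶.
Counting donor atoms: 1×oxalate (bidentate) → 2 donors; 4×chloride (monodentate) → 4 donors. Coordination number = 6.
The spin state decides the count: a 5d ion has a large Δₒ and is invariably low-spin.
An octahedral low-spin d⁶ ion is t₂g⁶e_g⁰, giving 0 unpaired electrons.

0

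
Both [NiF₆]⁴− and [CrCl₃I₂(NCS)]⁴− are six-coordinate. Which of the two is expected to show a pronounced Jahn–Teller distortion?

[CrCl₃I₂(NCS)]⁴−

[NiF₆]⁴−: Ligand charges: each fluoride is −1. With an overall charge of −4 the nickel centre must be in the +2 oxidation state. Nickel is a group-10 element; Ni(II) is therefore d⁸. The d⁸ configuration leaves the e_g set evenly filled (or empty) — no strong Jahn–Teller driving force.
[CrCl₃I₂(NCS)]⁴−: Summing ligand charges against the −4 overall charge gives an oxidation state of +2 for chromium. Chromium is a group-6 element; Cr(II) is therefore d⁴. Chloride, iodide, and isothiocyanate are weak-field ligands for a first-row metal, so the complex is high-spin. The t₂g³e_g¹ (high-spin) configuration has an unevenly filled e_g set; the Jahn–Teller theorem predicts a tetragonal distortion (typically axial elongation) to lift the degeneracy.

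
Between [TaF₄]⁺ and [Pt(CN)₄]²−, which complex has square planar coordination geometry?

For [TaF₄]⁺: Each fluoride is −1; balancing the +1 overall charge requires Ta(V). Tantalum is a group-5 element; Ta(V) is therefore d⁰. A d⁰ ion has no crystal-field stabilisation preference between square planar and tetrahedral, so four ligands adopt the sterically favoured tetrahedral geometry. → tetrahedral.
For [Pt(CN)₄]²−: Ligand charges: each cyanide is −1. With an overall charge of −2 the platinum centre must be in the +2 oxidation state. Group 10 minus oxidation state 2 gives a d⁸ configuration. A 5d d⁸ ion has a large crystal-field splitting; square planar leaves the high-energy d_{x²−y²} orbital empty and maximises CFSE. → square planar.

[Pt(CN)₄]²−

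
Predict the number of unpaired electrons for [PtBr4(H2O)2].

0 unpaired electrons

Summing ligand charges against the 0 overall charge gives an oxidation state of +4 for platinum.
Group 10 minus oxidation state 4 gives a d⁶ configuration.
The spin state decides the count: a 5d ion has a large Δₒ and is invariably low-spin.
An octahedral low-spin d⁶ ion is t₂g⁶e_g⁰, giving 0 unpaired electrons.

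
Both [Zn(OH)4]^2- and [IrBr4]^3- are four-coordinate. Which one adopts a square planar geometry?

[IrBr4]^3-

For [Zn(OH)4]^2-: Each hydroxide is −1; balancing the −2 overall charge requires Zn(II). Zn sits in group 12, so the d-electron count is 12 − 2 = 10. A d¹⁰ ion has no crystal-field stabilisation preference between square planar and tetrahedral, so four ligands adopt the sterically favoured tetrahedral geometry. → tetrahedral.
For [IrBr4]^3-: Summing ligand charges against the −3 overall charge gives an oxidation state of +1 for iridium. Group 9 minus oxidation state 1 gives a d⁸ configuration. A 5d d⁸ ion has a large crystal-field splitting; square planar leaves the high-energy d_{x²−y²} orbital empty and maximises CFSE. → square planar.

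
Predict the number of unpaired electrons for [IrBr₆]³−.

Each bromide is −1; balancing the −3 overall charge requires Ir(III).
Iridium is a group-9 element; Ir(III) is therefore d⁶.
The spin state decides the count: a 5d ion has a large Δₒ and is invariably low-spin.
An octahedral low-spin d⁶ ion is t₂g⁶e_g⁰, giving 0 unpaired electrons.

0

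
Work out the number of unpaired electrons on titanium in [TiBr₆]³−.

Ligand charges: each bromide is −1. With an overall charge of −3 the titanium centre must be in the +3 oxidation state.
Titanium is a group-4 element; Ti(III) is therefore d¹.
In an octahedral field the d¹ configuration is t₂g¹e_g⁰ (only one arrangement possible), giving 1 unpaired electron.

1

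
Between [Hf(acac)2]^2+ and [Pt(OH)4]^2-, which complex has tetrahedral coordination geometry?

For [Hf(acac)2]^2+: Summing ligand charges against the +2 overall charge gives an oxidation state of +4 for hafnium. Group 4 minus oxidation state 4 gives a d⁰ configuration. A d⁰ ion has no crystal-field stabilisation preference between square planar and tetrahedral, so four ligands adopt the sterically favoured tetrahedral geometry. → tetrahedral.
For [Pt(OH)4]^2-: Each hydroxide is −1; balancing the −2 overall charge requires Pt(II). Group 10 minus oxidation state 2 gives a d⁸ configuration. A 5d d⁸ ion has a large crystal-field splitting; square planar leaves the high-energy d_{x²−y²} orbital empty and maximises CFSE. → square planar.

[Hf(acac)2]^2+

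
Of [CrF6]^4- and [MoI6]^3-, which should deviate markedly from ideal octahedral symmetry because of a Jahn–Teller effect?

[CrF6]^4-

[CrF6]^4-: Summing ligand charges against the −4 overall charge gives an oxidation state of +2 for chromium. Group 6 minus oxidation state 2 gives a d⁴ configuration. Fluoride is a weak-field ligand for a first-row metal, so the complex is high-spin. The t₂g³e_g¹ (high-spin) configuration has an unevenly filled e_g set; the Jahn–Teller theorem predicts a tetragonal distortion (typically axial elongation) to lift the degeneracy.
[MoI6]^3-: Ligand charges: each iodide is −1. With an overall charge of −3 the molybdenum centre must be in the +3 oxidation state. Group 6 minus oxidation state 3 gives a d³ configuration. The d³ configuration leaves the e_g set evenly filled (or empty) — no strong Jahn–Teller driving force.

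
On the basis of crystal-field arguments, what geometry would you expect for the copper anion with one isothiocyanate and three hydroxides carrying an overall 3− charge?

Ligand charges: each isothiocyanate is −1; each hydroxide is −1. With an overall charge of −3 the copper centre must be in the +1 oxidation state.
Group 11 minus oxidation state 1 gives a d¹⁰ configuration.
Coordination number: 4.
A d¹⁰ ion has no crystal-field stabilisation preference between square planar and tetrahedral, so four ligands adopt the sterically favoured tetrahedral geometry.

tetrahedral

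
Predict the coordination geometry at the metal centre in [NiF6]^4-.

octahedral

Each fluoride is −1; balancing the −4 overall charge requires Ni(II).
Nickel is a group-10 element; Ni(II) is therefore d⁸.
Coordination number: 6.
Six donors around a single metal centre give an octahedral coordination sphere.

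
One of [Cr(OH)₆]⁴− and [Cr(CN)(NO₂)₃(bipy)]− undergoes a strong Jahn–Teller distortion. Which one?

[Cr(OH)₆]⁴−: Ligand charges: each hydroxide is −1. With an overall charge of −4 the chromium centre must be in the +2 oxidation state. Chromium is a group-6 element; Cr(II) is therefore d⁴. Hydroxide is a weak-field ligand for a first-row metal, so the complex is high-spin. The t₂g³e_g¹ (high-spin) configuration has an unevenly filled e_g set; the Jahn–Teller theorem predicts a tetragonal distortion (typically axial elongation) to lift the degeneracy.
[Cr(CN)(NO₂)₃(bipy)]−: Ligand charges: each cyanide is −1; each nitro (N-bound nitrite) is −1; 2,2′-bipyridine is neutral. With an overall charge of −1 the chromium centre must be in the +3 oxidation state. Cr sits in group 6, so the d-electron count is 6 − 3 = 3. The d³ configuration leaves the e_g set evenly filled (or empty) — no strong Jahn–Teller driving force.

[Cr(OH)₆]⁴−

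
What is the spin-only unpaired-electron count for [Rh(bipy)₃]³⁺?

Summing ligand charges against the +3 overall charge gives an oxidation state of +3 for rhodium.
Rhodium is a group-9 element; Rh(III) is therefore d⁶.
Counting donor atoms: 3×2,2′-bipyridine (bidentate) → 6 donors. Coordination number = 6.
The spin state decides the count: a 4d ion has a large Δₒ and is invariably low-spin.
An octahedral low-spin d⁶ ion is t₂g⁶e_g⁰, giving 0 unpaired electrons.

0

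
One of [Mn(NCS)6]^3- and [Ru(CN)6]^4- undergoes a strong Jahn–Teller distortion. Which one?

[Mn(NCS)6]^3-: Each isothiocyanate is −1; balancing the −3 overall charge requires Mn(III). Manganese is a group-7 element; Mn(III) is therefore d⁴. Isothiocyanate is a weak-field ligand for a first-row metal, so the complex is high-spin. The t₂g³e_g¹ (high-spin) configuration has an unevenly filled e_g set; the Jahn–Teller theorem predicts a tetragonal distortion (typically axial elongation) to lift the degeneracy.
[Ru(CN)6]^4-: Summing ligand charges against the −4 overall charge gives an oxidation state of +2 for ruthenium. Ru sits in group 8, so the d-electron count is 8 − 2 = 6. A 4d ion has a large Δₒ and is invariably low-spin. The d⁶ configuration leaves the e_g set evenly filled (or empty) — no strong Jahn–Teller driving force.

[Mn(NCS)6]^3-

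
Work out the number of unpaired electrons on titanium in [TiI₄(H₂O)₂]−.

1 unpaired electron

Each iodide is −1; water is neutral; balancing the −1 overall charge requires Ti(III).
Titanium is a group-4 element; Ti(III) is therefore d¹.
In an octahedral field the d¹ configuration is t₂g¹e_g⁰ (only one arrangement possible), giving 1 unpaired electron.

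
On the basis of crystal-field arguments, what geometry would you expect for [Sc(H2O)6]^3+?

Ligand charges: water is neutral. With an overall charge of +3 the scandium centre must be in the +3 oxidation state.
Sc sits in group 3, so the d-electron count is 3 − 3 = 0.
With 6 monodentate ligands the coordination number is 6.
Six donors around a single metal centre give an octahedral coordination sphere.

octahedral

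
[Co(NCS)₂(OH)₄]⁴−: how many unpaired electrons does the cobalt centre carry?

3

Each isothiocyanate is −1; each hydroxide is −1; balancing the −4 overall charge requires Co(II).
Co sits in group 9, so the d-electron count is 9 − 2 = 7.
The spin state decides the count: Hydroxide and isothiocyanate are weak-field ligands for a first-row metal, so the complex is high-spin.
An octahedral high-spin d⁷ ion is t₂g⁵e_g², giving 3 unpaired electrons.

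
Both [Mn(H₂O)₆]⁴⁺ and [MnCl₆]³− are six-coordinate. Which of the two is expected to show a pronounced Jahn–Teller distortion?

[Mn(H₂O)₆]⁴⁺: Ligand charges: water is neutral. With an overall charge of +4 the manganese centre must be in the +4 oxidation state. Mn sits in group 7, so the d-electron count is 7 − 4 = 3. The d³ configuration leaves the e_g set evenly filled (or empty) — no strong Jahn–Teller driving force.
[MnCl₆]³−: Summing ligand charges against the −3 overall charge gives an oxidation state of +3 for manganese. Manganese is a group-7 element; Mn(III) is therefore d⁴. Chloride is a weak-field ligand for a first-row metal, so the complex is high-spin. The t₂g³e_g¹ (high-spin) configuration has an unevenly filled e_g set; the Jahn–Teller theorem predicts a tetragonal distortion (typically axial elongation) to lift the degeneracy.

[MnCl₆]³−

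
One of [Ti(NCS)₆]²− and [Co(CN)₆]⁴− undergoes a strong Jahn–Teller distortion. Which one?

[Co(CN)₆]⁴−

[Ti(NCS)₆]²−: Ligand charges: each isothiocyanate is −1. With an overall charge of −2 the titanium centre must be in the +4 oxidation state. Group 4 minus oxidation state 4 gives a d⁰ configuration. The d⁰ configuration leaves the e_g set evenly filled (or empty) — no strong Jahn–Teller driving force.
[Co(CN)₆]⁴−: Each cyanide is −1; balancing the −4 overall charge requires Co(II). Co sits in group 9, so the d-electron count is 9 − 2 = 7. Cyanide is a strong-field ligand (high in the spectrochemical series) for a first-row metal, so the complex is low-spin. The t₂g⁶e_g¹ (low-spin) configuration has an unevenly filled e_g set; the Jahn–Teller theorem predicts a tetragonal distortion (typically axial elongation) to lift the degeneracy.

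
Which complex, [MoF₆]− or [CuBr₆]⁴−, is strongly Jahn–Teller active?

[MoF₆]−: Each fluoride is −1; balancing the −1 overall charge requires Mo(V). Group 6 minus oxidation state 5 gives a d¹ configuration. The d¹ configuration leaves the e_g set evenly filled (or empty) — no strong Jahn–Teller driving force.
[CuBr₆]⁴−: Each bromide is −1; balancing the −4 overall charge requires Cu(II). Copper is a group-11 element; Cu(II) is therefore d⁹. The t₂g⁶e_g³ configuration has an unevenly filled e_g set; the Jahn–Teller theorem predicts a tetragonal distortion (typically axial elongation) to lift the degeneracy.

[CuBr₆]⁴−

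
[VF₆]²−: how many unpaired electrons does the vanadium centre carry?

Summing ligand charges against the −2 overall charge gives an oxidation state of +4 for vanadium.
Vanadium is a group-5 element; V(IV) is therefore d¹.
In an octahedral field the d¹ configuration is t₂g¹e_g⁰ (only one arrangement possible), giving 1 unpaired electron.

1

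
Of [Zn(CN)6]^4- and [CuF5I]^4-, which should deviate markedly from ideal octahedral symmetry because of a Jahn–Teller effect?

[Zn(CN)6]^4-: Summing ligand charges against the −4 overall charge gives an oxidation state of +2 for zinc. Zinc is a group-12 element; Zn(II) is therefore d¹⁰. The d¹⁰ configuration leaves the e_g set evenly filled (or empty) — no strong Jahn–Teller driving force.
[CuF5I]^4-: Ligand charges: each fluoride is −1; each iodide is −1. With an overall charge of −4 the copper centre must be in the +2 oxidation state. Group 11 minus oxidation state 2 gives a d⁹ configuration. The t₂g⁶e_g³ configuration has an unevenly filled e_g set; the Jahn–Teller theorem predicts a tetragonal distortion (typically axial elongation) to lift the degeneracy.

[CuF5I]^4-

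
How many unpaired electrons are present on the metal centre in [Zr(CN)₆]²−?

Ligand charges: each cyanide is −1. With an overall charge of −2 the zirconium centre must be in the +4 oxidation state.
Zr sits in group 4, so the d-electron count is 4 − 4 = 0.
In an octahedral field the d⁰ configuration is t₂g⁰e_g⁰, giving 0 unpaired electrons.

0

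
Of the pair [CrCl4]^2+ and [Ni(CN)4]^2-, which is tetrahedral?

For [CrCl4]^2+: Summing ligand charges against the +2 overall charge gives an oxidation state of +6 for chromium. Cr sits in group 6, so the d-electron count is 6 − 6 = 0. A d⁰ ion has no crystal-field stabilisation preference between square planar and tetrahedral, so four ligands adopt the sterically favoured tetrahedral geometry. → tetrahedral.
For [Ni(CN)4]^2-: Each cyanide is −1; balancing the −2 overall charge requires Ni(II). Ni sits in group 10, so the d-electron count is 10 − 2 = 8. Cyanide is a strong-field ligand (high in the spectrochemical series). A 3d d⁸ ion with strong-field ligands gains enough CFSE to favour square planar over tetrahedral. → square planar.

[CrCl4]^2+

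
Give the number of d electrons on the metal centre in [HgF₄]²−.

d10

Each fluoride is −1; balancing the −2 overall charge requires Hg(II).
Mercury is a group-12 element; Hg(II) is therefore d¹⁰.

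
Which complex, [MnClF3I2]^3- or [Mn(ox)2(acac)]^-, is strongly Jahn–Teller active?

[MnClF3I2]^3-: Summing ligand charges against the −3 overall charge gives an oxidation state of +3 for manganese. Manganese is a group-7 element; Mn(III) is therefore d⁴. Chloride, fluoride, and iodide are weak-field ligands for a first-row metal, so the complex is high-spin. The t₂g³e_g¹ (high-spin) configuration has an unevenly filled e_g set; the Jahn–Teller theorem predicts a tetragonal distortion (typically axial elongation) to lift the degeneracy.
[Mn(ox)2(acac)]^-: Each oxalate is −2; each acetylacetonate is −1; balancing the −1 overall charge requires Mn(IV). Manganese is a group-7 element; Mn(IV) is therefore d³. The d³ configuration leaves the e_g set evenly filled (or empty) — no strong Jahn–Teller driving force.

[MnClF3I2]^3-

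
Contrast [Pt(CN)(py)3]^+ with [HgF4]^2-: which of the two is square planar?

[Pt(CN)(py)3]^+

For [Pt(CN)(py)3]^+: Summing ligand charges against the +1 overall charge gives an oxidation state of +2 for platinum. Platinum is a group-10 element; Pt(II) is therefore d⁸. A 5d d⁸ ion has a large crystal-field splitting; square planar leaves the high-energy d_{x²−y²} orbital empty and maximises CFSE. → square planar.
For [HgF4]^2-: Each fluoride is −1; balancing the −2 overall charge requires Hg(II). Group 12 minus oxidation state 2 gives a d¹⁰ configuration. A d¹⁰ ion has no crystal-field stabilisation preference between square planar and tetrahedral, so four ligands adopt the sterically favoured tetrahedral geometry. → tetrahedral.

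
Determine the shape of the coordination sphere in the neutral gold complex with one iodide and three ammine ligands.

tetrahedral

Each iodide is −1; ammonia is neutral; balancing the 0 overall charge requires Au(I).
Gold is a group-11 element; Au(I) is therefore d¹⁰.
Coordination number: 4.
A d¹⁰ ion has no crystal-field stabilisation preference between square planar and tetrahedral, so four ligands adopt the sterically favoured tetrahedral geometry.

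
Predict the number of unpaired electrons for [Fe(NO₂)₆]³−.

Each nitro (N-bound nitrite) is −1; balancing the −3 overall charge requires Fe(III).
Fe sits in group 8, so the d-electron count is 8 − 3 = 5.
The spin state decides the count: Nitro (N-bound nitrite) is a strong-field ligand (high in the spectrochemical series) for a first-row metal, so the complex is low-spin.
An octahedral low-spin d⁵ ion is t₂g⁵e_g⁰, giving 1 unpaired electron.

1 unpaired electron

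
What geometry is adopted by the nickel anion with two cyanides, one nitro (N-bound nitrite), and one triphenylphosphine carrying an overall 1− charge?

square planar

Each cyanide is −1; each nitro (N-bound nitrite) is −1; triphenylphosphine is neutral; balancing the −1 overall charge requires Ni(II).
Ni sits in group 10, so the d-electron count is 10 − 2 = 8.
Coordination number: 4.
Cyanide, nitro (N-bound nitrite), and triphenylphosphine are strong-field ligands (high in the spectrochemical series).
A 3d d⁸ ion with strong-field ligands gains enough CFSE to favour square planar over tetrahedral.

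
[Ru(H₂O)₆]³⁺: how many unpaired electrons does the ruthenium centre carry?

Water is neutral; balancing the +3 overall charge requires Ru(III).
Ru sits in group 8, so the d-electron count is 8 − 3 = 5.
The spin state decides the count: a 4d ion has a large Δₒ and is invariably low-spin.
An octahedral low-spin d⁵ ion is t₂g⁵e_g⁰, giving 1 unpaired electron.

1 unpaired electron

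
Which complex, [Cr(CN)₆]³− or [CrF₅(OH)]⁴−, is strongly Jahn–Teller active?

[Cr(CN)₆]³−: Each cyanide is −1; balancing the −3 overall charge requires Cr(III). Group 6 minus oxidation state 3 gives a d³ configuration. The d³ configuration leaves the e_g set evenly filled (or empty) — no strong Jahn–Teller driving force.
[CrF₅(OH)]⁴−: Each fluoride is −1; each hydroxide is −1; balancing the −4 overall charge requires Cr(II). Group 6 minus oxidation state 2 gives a d⁴ configuration. Fluoride and hydroxide are weak-field ligands for a first-row metal, so the complex is high-spin. The t₂g³e_g¹ (high-spin) configuration has an unevenly filled e_g set; the Jahn–Teller theorem predicts a tetragonal distortion (typically axial elongation) to lift the degeneracy.

[CrF₅(OH)]⁴−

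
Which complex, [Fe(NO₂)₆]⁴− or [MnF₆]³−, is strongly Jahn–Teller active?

[Fe(NO₂)₆]⁴−: Summing ligand charges against the −4 overall charge gives an oxidation state of +2 for iron. Iron is a group-8 element; Fe(II) is therefore d⁶. Nitro (N-bound nitrite) is a strong-field ligand (high in the spectrochemical series) for a first-row metal, so the complex is low-spin. The d⁶ configuration leaves the e_g set evenly filled (or empty) — no strong Jahn–Teller driving force.
[MnF₆]³−: Each fluoride is −1; balancing the −3 overall charge requires Mn(III). Group 7 minus oxidation state 3 gives a d⁴ configuration. Fluoride is a weak-field ligand for a first-row metal, so the complex is high-spin. The t₂g³e_g¹ (high-spin) configuration has an unevenly filled e_g set; the Jahn–Teller theorem predicts a tetragonal distortion (typically axial elongation) to lift the degeneracy.

[MnF₆]³−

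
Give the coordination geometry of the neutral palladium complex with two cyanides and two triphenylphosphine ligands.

Each cyanide is −1; triphenylphosphine is neutral; balancing the 0 overall charge requires Pd(II).
Palladium is a group-10 element; Pd(II) is therefore d⁸.
With 4 monodentate ligands the coordination number is 4.
A 4d d⁸ ion has a large crystal-field splitting; square planar leaves the high-energy d_{x²−y²} orbital empty and maximises CFSE.

square planar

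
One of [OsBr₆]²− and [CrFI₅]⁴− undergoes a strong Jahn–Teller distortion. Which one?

[CrFI₅]⁴−

[OsBr₆]²−: Summing ligand charges against the −2 overall charge gives an oxidation state of +4 for osmium. Group 8 minus oxidation state 4 gives a d⁴ configuration. A 5d ion has a large Δₒ and is invariably low-spin. The d⁴ configuration leaves the e_g set evenly filled (or empty) — no strong Jahn–Teller driving force.
[CrFI₅]⁴−: Summing ligand charges against the −4 overall charge gives an oxidation state of +2 for chromium. Group 6 minus oxidation state 2 gives a d⁴ configuration. Fluoride and iodide are weak-field ligands for a first-row metal, so the complex is high-spin. The t₂g³e_g¹ (high-spin) configuration has an unevenly filled e_g set; the Jahn–Teller theorem predicts a tetragonal distortion (typically axial elongation) to lift the degeneracy.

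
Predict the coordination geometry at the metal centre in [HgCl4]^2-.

Each chloride is −1; balancing the −2 overall charge requires Hg(II).
Mercury is a group-12 element; Hg(II) is therefore d¹⁰.
Coordination number: 4.
A d¹⁰ ion has no crystal-field stabilisation preference between square planar and tetrahedral, so four ligands adopt the sterically favoured tetrahedral geometry.

tetrahedral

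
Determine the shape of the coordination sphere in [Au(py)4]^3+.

Ligand charges: pyridine is neutral. With an overall charge of +3 the gold centre must be in the +3 oxidation state.
Group 11 minus oxidation state 3 gives a d⁸ configuration.
With 4 monodentate ligands the coordination number is 4.
A 5d d⁸ ion has a large crystal-field splitting; square planar leaves the high-energy d_{x²−y²} orbital empty and maximises CFSE.

square planar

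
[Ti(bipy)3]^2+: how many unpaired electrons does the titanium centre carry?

2

Summing ligand charges against the +2 overall charge gives an oxidation state of +2 for titanium.
Ti sits in group 4, so the d-electron count is 4 − 2 = 2.
Counting donor atoms: 3×2,2′-bipyridine (bidentate) → 6 donors. Coordination number = 6.
In an octahedral field the d² configuration is t₂g²e_g⁰ (only one arrangement possible), giving 2 unpaired electrons.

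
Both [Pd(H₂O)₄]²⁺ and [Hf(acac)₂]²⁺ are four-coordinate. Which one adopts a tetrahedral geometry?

For [Pd(H₂O)₄]²⁺: Summing ligand charges against the +2 overall charge gives an oxidation state of +2 for palladium. Pd sits in group 10, so the d-electron count is 10 − 2 = 8. A 4d d⁸ ion has a large crystal-field splitting; square planar leaves the high-energy d_{x²−y²} orbital empty and maximises CFSE. → square planar.
For [Hf(acac)₂]²⁺: Ligand charges: each acetylacetonate is −1. With an overall charge of +2 the hafnium centre must be in the +4 oxidation state. Hf sits in group 4, so the d-electron count is 4 − 4 = 0. A d⁰ ion has no crystal-field stabilisation preference between square planar and tetrahedral, so four ligands adopt the sterically favoured tetrahedral geometry. → tetrahedral.

[Hf(acac)₂]²⁺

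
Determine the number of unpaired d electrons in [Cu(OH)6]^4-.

Ligand charges: each hydroxide is −1. With an overall charge of −4 the copper centre must be in the +2 oxidation state.
Cu sits in group 11, so the d-electron count is 11 − 2 = 9.
In an octahedral field the d⁹ configuration is t₂g⁶e_g³ (only one arrangement possible), giving 1 unpaired electron.

1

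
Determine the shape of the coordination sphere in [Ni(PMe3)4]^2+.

square planar

Trimethylphosphine is neutral; balancing the +2 overall charge requires Ni(II).
Ni sits in group 10, so the d-electron count is 10 − 2 = 8.
Coordination number: 4.
Trimethylphosphine is a strong-field ligand (high in the spectrochemical series).
A 3d d⁸ ion with strong-field ligands gains enough CFSE to favour square planar over tetrahedral.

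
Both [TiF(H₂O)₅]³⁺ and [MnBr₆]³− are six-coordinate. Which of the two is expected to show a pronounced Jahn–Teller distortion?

[TiF(H₂O)₅]³⁺: Each fluoride is −1; water is neutral; balancing the +3 overall charge requires Ti(IV). Ti sits in group 4, so the d-electron count is 4 − 4 = 0. The d⁰ configuration leaves the e_g set evenly filled (or empty) — no strong Jahn–Teller driving force.
[MnBr₆]³−: Ligand charges: each bromide is −1. With an overall charge of −3 the manganese centre must be in the +3 oxidation state. Group 7 minus oxidation state 3 gives a d⁴ configuration. Bromide is a weak-field ligand for a first-row metal, so the complex is high-spin. The t₂g³e_g¹ (high-spin) configuration has an unevenly filled e_g set; the Jahn–Teller theorem predicts a tetragonal distortion (typically axial elongation) to lift the degeneracy.

[MnBr₆]³−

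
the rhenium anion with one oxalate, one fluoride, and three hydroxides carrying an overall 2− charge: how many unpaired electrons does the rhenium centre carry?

3

Ligand charges: each oxalate is −2; each fluoride is −1; each hydroxide is −1. With an overall charge of −2 the rhenium centre must be in the +4 oxidation state.
Re sits in group 7, so the d-electron count is 7 − 4 = 3.
Counting donor atoms: 1×oxalate (bidentate) → 2 donors; 1×fluoride (monodentate) → 1 donor; 3×hydroxide (monodentate) → 3 donors. Coordination number = 6.
In an octahedral field the d³ configuration is t₂g³e_g⁰ (only one arrangement possible), giving 3 unpaired electrons.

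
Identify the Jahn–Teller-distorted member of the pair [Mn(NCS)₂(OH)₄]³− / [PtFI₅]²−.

[Mn(NCS)₂(OH)₄]³−: Ligand charges: each isothiocyanate is −1; each hydroxide is −1. With an overall charge of −3 the manganese centre must be in the +3 oxidation state. Mn sits in group 7, so the d-electron count is 7 − 3 = 4. Hydroxide and isothiocyanate are weak-field ligands for a first-row metal, so the complex is high-spin. The t₂g³e_g¹ (high-spin) configuration has an unevenly filled e_g set; the Jahn–Teller theorem predicts a tetragonal distortion (typically axial elongation) to lift the degeneracy.
[PtFI₅]²−: Each fluoride is −1; each iodide is −1; balancing the −2 overall charge requires Pt(IV). Platinum is a group-10 element; Pt(IV) is therefore d⁶. A 5d ion has a large Δₒ and is invariably low-spin. The d⁶ configuration leaves the e_g set evenly filled (or empty) — no strong Jahn–Teller driving force.

[Mn(NCS)₂(OH)₄]³−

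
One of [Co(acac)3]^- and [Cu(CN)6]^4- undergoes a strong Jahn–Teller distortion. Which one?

[Co(acac)3]^-: Ligand charges: each acetylacetonate is −1. With an overall charge of −1 the cobalt centre must be in the +2 oxidation state. Group 9 minus oxidation state 2 gives a d⁷ configuration. Acetylacetonate is a weak-field ligand for a first-row metal, so the complex is high-spin. The d⁷ configuration leaves the e_g set evenly filled (or empty) — no strong Jahn–Teller driving force.
[Cu(CN)6]^4-: Summing ligand charges against the −4 overall charge gives an oxidation state of +2 for copper. Cu sits in group 11, so the d-electron count is 11 − 2 = 9. The t₂g⁶e_g³ configuration has an unevenly filled e_g set; the Jahn–Teller theorem predicts a tetragonal distortion (typically axial elongation) to lift the degeneracy.

[Cu(CN)6]^4-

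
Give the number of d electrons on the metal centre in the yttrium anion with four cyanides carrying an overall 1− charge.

d0

Each cyanide is −1; balancing the −1 overall charge requires Y(III).
Group 3 minus oxidation state 3 gives a d⁰ configuration.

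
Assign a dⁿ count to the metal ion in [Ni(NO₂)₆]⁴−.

d8

Each nitro (N-bound nitrite) is −1; balancing the −4 overall charge requires Ni(II).
Group 10 minus oxidation state 2 gives a d⁸ configuration.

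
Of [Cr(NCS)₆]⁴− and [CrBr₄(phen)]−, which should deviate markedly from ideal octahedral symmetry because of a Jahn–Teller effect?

[Cr(NCS)₆]⁴−

[Cr(NCS)₆]⁴−: Each isothiocyanate is −1; balancing the −4 overall charge requires Cr(II). Group 6 minus oxidation state 2 gives a d⁴ configuration. Isothiocyanate is a weak-field ligand for a first-row metal, so the complex is high-spin. The t₂g³e_g¹ (high-spin) configuration has an unevenly filled e_g set; the Jahn–Teller theorem predicts a tetragonal distortion (typically axial elongation) to lift the degeneracy.
[CrBr₄(phen)]−: Each bromide is −1; 1,10-phenanthroline is neutral; balancing the −1 overall charge requires Cr(III). Group 6 minus oxidation state 3 gives a d³ configuration. The d³ configuration leaves the e_g set evenly filled (or empty) — no strong Jahn–Teller driving force.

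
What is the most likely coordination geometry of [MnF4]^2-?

tetrahedral

Each fluoride is −1; balancing the −2 overall charge requires Mn(II).
Mn sits in group 7, so the d-electron count is 7 − 2 = 5.
Coordination number: 4.
Fluoride is a weak-field ligand.
A high-spin d⁵ ion has zero CFSE in either geometry, so four ligands adopt the sterically favoured tetrahedral geometry.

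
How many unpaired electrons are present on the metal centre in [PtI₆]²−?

0 unpaired electrons

Each iodide is −1; balancing the −2 overall charge requires Pt(IV).
Pt sits in group 10, so the d-electron count is 10 − 4 = 6.
The spin state decides the count: a 5d ion has a large Δₒ and is invariably low-spin.
An octahedral low-spin d⁶ ion is t₂g⁶e_g⁰, giving 0 unpaired electrons.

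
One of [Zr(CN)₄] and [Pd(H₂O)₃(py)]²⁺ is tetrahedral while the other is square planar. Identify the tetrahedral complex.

For [Zr(CN)₄]: Ligand charges: each cyanide is −1. With an overall charge of 0 the zirconium centre must be in the +4 oxidation state. Group 4 minus oxidation state 4 gives a d⁰ configuration. A d⁰ ion has no crystal-field stabilisation preference between square planar and tetrahedral, so four ligands adopt the sterically favoured tetrahedral geometry. → tetrahedral.
For [Pd(H₂O)₃(py)]²⁺: Water is neutral; pyridine is neutral; balancing the +2 overall charge requires Pd(II). Pd sits in group 10, so the d-electron count is 10 − 2 = 8. A 4d d⁸ ion has a large crystal-field splitting; square planar leaves the high-energy d_{x²−y²} orbital empty and maximises CFSE. → square planar.

[Zr(CN)₄]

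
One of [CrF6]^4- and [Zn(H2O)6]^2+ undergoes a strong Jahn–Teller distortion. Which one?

[CrF6]^4-: Ligand charges: each fluoride is −1. With an overall charge of −4 the chromium centre must be in the +2 oxidation state. Cr sits in group 6, so the d-electron count is 6 − 2 = 4. Fluoride is a weak-field ligand for a first-row metal, so the complex is high-spin. The t₂g³e_g¹ (high-spin) configuration has an unevenly filled e_g set; the Jahn–Teller theorem predicts a tetragonal distortion (typically axial elongation) to lift the degeneracy.
[Zn(H2O)6]^2+: Water is neutral; balancing the +2 overall charge requires Zn(II). Zn sits in group 12, so the d-electron count is 12 − 2 = 10. The d¹⁰ configuration leaves the e_g set evenly filled (or empty) — no strong Jahn–Teller driving force.

[CrF6]^4-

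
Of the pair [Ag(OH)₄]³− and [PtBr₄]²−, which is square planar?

[PtBr₄]²−

For [Ag(OH)₄]³−: Summing ligand charges against the −3 overall charge gives an oxidation state of +1 for silver. Group 11 minus oxidation state 1 gives a d¹⁰ configuration. A d¹⁰ ion has no crystal-field stabilisation preference between square planar and tetrahedral, so four ligands adopt the sterically favoured tetrahedral geometry. → tetrahedral.
For [PtBr₄]²−: Each bromide is −1; balancing the −2 overall charge requires Pt(II). Pt sits in group 10, so the d-electron count is 10 − 2 = 8. A 5d d⁸ ion has a large crystal-field splitting; square planar leaves the high-energy d_{x²−y²} orbital empty and maximises CFSE. → square planar.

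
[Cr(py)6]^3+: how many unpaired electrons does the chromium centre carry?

Pyridine is neutral; balancing the +3 overall charge requires Cr(III).
Group 6 minus oxidation state 3 gives a d³ configuration.
In an octahedral field the d³ configuration is t₂g³e_g⁰ (only one arrangement possible), giving 3 unpaired electrons.

3 unpaired electrons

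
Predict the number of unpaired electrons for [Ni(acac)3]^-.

2 unpaired electrons

Each acetylacetonate is −1; balancing the −1 overall charge requires Ni(II).
Nickel is a group-10 element; Ni(II) is therefore d⁸.
Counting donor atoms: 3×acetylacetonate (bidentate) → 6 donors. Coordination number = 6.
In an octahedral field the d⁸ configuration is t₂g⁶e_g² (only one arrangement possible), giving 2 unpaired electrons.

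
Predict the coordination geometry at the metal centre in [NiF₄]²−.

Each fluoride is −1; balancing the −2 overall charge requires Ni(II).
Nickel is a group-10 element; Ni(II) is therefore d⁸.
With 4 monodentate ligands the coordination number is 4.
Fluoride is a weak-field ligand.
With weak-field ligands the CFSE gain from square planar is small, so a 3d d⁸ ion takes the sterically preferred tetrahedral geometry.

tetrahedral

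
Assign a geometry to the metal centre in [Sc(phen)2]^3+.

tetrahedral

1,10-phenanthroline is neutral; balancing the +3 overall charge requires Sc(III).
Group 3 minus oxidation state 3 gives a d⁰ configuration.
Counting donor atoms: 2×1,10-phenanthroline (bidentate) → 4 donors. Coordination number = 4.
A d⁰ ion has no crystal-field stabilisation preference between square planar and tetrahedral, so four ligands adopt the sterically favoured tetrahedral geometry.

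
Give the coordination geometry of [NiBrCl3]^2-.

tetrahedral

Ligand charges: each bromide is −1; each chloride is −1. With an overall charge of −2 the nickel centre must be in the +2 oxidation state.
Nickel is a group-10 element; Ni(II) is therefore d⁸.
With 4 monodentate ligands the coordination number is 4.
Bromide and chloride are weak-field ligands.
With weak-field ligands the CFSE gain from square planar is small, so a 3d d⁸ ion takes the sterically preferred tetrahedral geometry.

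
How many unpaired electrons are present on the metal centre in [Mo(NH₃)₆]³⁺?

Summing ligand charges against the +3 overall charge gives an oxidation state of +3 for molybdenum.
Mo sits in group 6, so the d-electron count is 6 − 3 = 3.
In an octahedral field the d³ configuration is t₂g³e_g⁰ (only one arrangement possible), giving 3 unpaired electrons.

3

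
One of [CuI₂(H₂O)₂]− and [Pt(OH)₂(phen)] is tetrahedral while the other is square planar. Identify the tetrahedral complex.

[CuI₂(H₂O)₂]−

For [CuI₂(H₂O)₂]−: Each iodide is −1; water is neutral; balancing the −1 overall charge requires Cu(I). Copper is a group-11 element; Cu(I) is therefore d¹⁰. A d¹⁰ ion has no crystal-field stabilisation preference between square planar and tetrahedral, so four ligands adopt the sterically favoured tetrahedral geometry. → tetrahedral.
For [Pt(OH)₂(phen)]: Summing ligand charges against the 0 overall charge gives an oxidation state of +2 for platinum. Platinum is a group-10 element; Pt(II) is therefore d⁸. A 5d d⁸ ion has a large crystal-field splitting; square planar leaves the high-energy d_{x²−y²} orbital empty and maximises CFSE. → square planar.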